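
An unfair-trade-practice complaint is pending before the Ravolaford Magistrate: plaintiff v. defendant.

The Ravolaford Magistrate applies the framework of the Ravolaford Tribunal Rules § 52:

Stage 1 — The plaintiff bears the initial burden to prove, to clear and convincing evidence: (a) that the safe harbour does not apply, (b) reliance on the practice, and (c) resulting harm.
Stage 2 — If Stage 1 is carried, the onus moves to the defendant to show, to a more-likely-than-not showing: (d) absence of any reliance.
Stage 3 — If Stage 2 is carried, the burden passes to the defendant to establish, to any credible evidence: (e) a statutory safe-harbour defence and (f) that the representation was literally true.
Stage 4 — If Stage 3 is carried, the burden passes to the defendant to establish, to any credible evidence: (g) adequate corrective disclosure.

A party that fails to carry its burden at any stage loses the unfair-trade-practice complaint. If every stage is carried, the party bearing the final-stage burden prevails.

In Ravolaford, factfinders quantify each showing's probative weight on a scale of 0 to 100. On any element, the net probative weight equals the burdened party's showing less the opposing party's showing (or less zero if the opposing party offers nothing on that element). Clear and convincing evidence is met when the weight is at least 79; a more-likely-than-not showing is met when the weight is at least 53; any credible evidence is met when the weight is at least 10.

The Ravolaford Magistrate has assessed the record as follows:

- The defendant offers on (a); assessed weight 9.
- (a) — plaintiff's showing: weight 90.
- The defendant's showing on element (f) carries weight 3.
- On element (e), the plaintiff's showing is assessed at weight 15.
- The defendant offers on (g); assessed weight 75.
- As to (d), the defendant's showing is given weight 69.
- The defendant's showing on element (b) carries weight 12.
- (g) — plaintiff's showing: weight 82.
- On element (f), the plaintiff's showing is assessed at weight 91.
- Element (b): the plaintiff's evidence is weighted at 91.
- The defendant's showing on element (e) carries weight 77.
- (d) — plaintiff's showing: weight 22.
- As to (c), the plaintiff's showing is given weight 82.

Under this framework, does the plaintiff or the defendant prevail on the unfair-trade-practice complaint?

Stage 1 (plaintiff, clear and convincing evidence, weight is at least 79): (a) net 90−9=81 ≥ 79 — meets; (b) net 91−12=79 ≥ 79 — meets; (c) 82 ≥ 79 — meets.
  The plaintiff carries Stage 1; the defendant now bears the burden.
Stage 2 (defendant, a more-likely-than-not showing, weight is at least 53): (d) net 69−22=47 < 53 — fails.
  Not every element is met, so the defendant fails to carry Stage 2.
The plaintiff prevails.

plaintiff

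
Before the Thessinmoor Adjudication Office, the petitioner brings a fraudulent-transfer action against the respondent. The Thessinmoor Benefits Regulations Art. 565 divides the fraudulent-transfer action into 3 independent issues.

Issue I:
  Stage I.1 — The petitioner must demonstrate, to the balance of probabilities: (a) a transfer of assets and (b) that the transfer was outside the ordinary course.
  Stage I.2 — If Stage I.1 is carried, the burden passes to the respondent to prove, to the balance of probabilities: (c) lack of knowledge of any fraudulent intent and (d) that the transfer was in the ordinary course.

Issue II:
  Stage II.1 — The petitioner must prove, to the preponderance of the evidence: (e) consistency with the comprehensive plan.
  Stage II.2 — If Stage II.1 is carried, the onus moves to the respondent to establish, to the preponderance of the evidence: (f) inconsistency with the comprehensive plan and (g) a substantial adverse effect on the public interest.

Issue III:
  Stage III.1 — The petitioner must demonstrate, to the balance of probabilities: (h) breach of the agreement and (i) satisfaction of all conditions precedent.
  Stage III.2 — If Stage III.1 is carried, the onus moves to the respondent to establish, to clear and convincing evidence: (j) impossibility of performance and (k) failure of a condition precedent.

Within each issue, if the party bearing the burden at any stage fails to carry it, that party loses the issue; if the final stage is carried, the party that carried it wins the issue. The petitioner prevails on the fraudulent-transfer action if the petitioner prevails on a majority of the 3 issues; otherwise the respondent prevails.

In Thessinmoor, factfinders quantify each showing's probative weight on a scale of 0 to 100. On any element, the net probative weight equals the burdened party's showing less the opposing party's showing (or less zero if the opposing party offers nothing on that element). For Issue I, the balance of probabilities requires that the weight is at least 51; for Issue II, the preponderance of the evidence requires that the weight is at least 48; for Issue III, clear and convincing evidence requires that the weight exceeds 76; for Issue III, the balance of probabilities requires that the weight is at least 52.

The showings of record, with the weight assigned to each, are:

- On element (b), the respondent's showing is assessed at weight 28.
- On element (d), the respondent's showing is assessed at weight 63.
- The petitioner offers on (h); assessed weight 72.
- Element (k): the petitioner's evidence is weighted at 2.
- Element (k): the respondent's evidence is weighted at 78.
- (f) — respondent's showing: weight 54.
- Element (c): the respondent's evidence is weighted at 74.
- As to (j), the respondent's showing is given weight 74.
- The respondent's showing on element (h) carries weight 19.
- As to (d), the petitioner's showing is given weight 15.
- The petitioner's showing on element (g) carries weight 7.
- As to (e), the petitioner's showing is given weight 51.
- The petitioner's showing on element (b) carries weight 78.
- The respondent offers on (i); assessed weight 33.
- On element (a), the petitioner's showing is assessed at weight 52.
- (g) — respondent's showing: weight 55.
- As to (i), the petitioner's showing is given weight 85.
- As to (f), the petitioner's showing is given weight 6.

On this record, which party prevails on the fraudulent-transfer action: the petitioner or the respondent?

— Issue I —
Stage I.1 (petitioner, the balance of probabilities, weight is at least 51): (a) 52 ≥ 51 — meets; (b) net 78−28=50 < 51 — fails.
  The petitioner does not carry Stage I.1.
The respondent prevails on this issue.
— Issue II —
Stage II.1 — burden on petitioner; standard: the preponderance of the evidence (weight is at least 48).
    (e): 51 ≥ 48 [met]
  The petitioner carries Stage II.1; the respondent now bears the burden.
Stage II.2 — burden on respondent; standard: the preponderance of the evidence (weight is at least 48).
    (f): 54 − 6 = 48 ≥ 48 [met]
    (g): 55 − 7 = 48 ≥ 48 [met]
  All elements met at the final stage.
All stages carried — the respondent prevails on this issue.
— Issue III —
At Stage III.1 the petitioner must meet the balance of probabilities (weight is at least 52): on (h) the weight is 72 less the opposing 19 gives net 53, ≥ 52, so (h) meets the standard; on (i) the weight is 85 less the opposing 33 gives net 52, ≥ 52, so (i) meets the standard.
  Stage III.1 carried; the burden shifts to the respondent.
At Stage III.2 the respondent must meet clear and convincing evidence (weight exceeds 76): on (j) the weight is 74, which does not exceed 76, so (j) does not meet the standard; on (k) the weight is 78 less the opposing 2 gives net 76, ≤ 76, so (k) does not meet the standard.
  Not every element is met, so the respondent fails to carry Stage III.2.
The analysis ends at Stage III.2; the petitioner prevails on this issue.
Per-issue: Issue I → respondent; Issue II → respondent; Issue III → petitioner. The petitioner must prevail on a majority of issues; overall, the respondent prevails.

respondent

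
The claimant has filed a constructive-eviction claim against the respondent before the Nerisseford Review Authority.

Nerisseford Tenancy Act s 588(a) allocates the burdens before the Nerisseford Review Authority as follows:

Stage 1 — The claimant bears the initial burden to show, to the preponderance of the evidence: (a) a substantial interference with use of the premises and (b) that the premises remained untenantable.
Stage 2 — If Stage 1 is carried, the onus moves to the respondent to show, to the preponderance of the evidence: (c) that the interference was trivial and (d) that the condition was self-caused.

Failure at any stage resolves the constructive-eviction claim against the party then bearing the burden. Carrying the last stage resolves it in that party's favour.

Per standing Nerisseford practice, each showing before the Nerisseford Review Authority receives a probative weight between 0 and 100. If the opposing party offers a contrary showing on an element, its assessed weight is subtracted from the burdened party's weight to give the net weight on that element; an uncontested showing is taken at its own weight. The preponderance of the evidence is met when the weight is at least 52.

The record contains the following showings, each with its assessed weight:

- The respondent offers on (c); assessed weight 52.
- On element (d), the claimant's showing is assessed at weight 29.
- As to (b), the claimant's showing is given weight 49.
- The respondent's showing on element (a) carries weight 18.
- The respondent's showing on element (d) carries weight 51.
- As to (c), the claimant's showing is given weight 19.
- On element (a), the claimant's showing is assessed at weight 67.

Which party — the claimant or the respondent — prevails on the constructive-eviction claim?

At Stage 1 the claimant must meet the preponderance of the evidence (weight is at least 52): on (a) the weight is 67 less the opposing 18 gives net 49, < 52, so (a) does not meet the standard; on (b) the weight is 49, which does not reach 52, so (b) does not meet the standard.
  The claimant does not carry Stage 1.
The analysis ends at Stage 1; the respondent prevails.

respondent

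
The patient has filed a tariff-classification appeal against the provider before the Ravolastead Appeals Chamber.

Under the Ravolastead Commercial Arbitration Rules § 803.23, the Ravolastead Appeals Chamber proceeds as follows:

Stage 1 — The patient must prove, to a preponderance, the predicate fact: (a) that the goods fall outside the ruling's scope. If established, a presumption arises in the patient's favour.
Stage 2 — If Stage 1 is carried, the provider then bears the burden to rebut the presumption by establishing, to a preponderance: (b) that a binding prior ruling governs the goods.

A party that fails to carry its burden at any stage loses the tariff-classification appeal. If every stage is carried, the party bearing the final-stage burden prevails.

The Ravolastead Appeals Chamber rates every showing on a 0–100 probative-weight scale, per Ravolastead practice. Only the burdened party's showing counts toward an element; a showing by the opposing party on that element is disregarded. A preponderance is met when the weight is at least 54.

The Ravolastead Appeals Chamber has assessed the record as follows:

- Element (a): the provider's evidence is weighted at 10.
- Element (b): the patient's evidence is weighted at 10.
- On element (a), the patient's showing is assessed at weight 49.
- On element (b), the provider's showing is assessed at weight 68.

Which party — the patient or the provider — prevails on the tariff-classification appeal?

provider

Stage 1 — burden on patient; standard: a preponderance (weight is at least 54).
    (a): 49 (provider's 10 disregarded) < 54 [not met]
  The patient does not carry Stage 1.
So the provider prevails.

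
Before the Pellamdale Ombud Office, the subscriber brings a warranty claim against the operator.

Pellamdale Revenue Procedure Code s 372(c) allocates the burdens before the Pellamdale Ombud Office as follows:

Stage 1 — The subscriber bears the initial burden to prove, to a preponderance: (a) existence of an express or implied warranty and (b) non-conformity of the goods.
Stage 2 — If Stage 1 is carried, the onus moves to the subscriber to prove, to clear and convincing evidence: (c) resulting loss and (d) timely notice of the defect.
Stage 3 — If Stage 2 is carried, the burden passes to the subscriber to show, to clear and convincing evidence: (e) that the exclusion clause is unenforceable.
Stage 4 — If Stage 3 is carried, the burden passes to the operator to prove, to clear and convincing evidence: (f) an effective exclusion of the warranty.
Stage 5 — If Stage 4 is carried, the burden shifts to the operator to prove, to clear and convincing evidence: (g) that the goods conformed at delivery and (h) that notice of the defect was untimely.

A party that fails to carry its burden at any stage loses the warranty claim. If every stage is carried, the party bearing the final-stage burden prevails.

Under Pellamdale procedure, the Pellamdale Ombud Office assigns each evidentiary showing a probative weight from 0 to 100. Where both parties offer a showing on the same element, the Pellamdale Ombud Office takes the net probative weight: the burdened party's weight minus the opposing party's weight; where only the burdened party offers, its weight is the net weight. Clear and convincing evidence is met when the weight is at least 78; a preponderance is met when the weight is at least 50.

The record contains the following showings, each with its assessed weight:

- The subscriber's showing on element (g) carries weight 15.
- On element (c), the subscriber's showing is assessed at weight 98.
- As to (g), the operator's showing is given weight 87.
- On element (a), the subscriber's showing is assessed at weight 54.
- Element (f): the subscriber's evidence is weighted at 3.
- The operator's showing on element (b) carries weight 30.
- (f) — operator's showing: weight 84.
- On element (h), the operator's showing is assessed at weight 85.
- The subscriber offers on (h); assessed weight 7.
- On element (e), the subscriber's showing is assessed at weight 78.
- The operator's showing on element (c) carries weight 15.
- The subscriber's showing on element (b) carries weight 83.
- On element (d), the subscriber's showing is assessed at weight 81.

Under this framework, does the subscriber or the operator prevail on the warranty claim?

subscriber

At Stage 1 the subscriber must meet a preponderance (weight is at least 50): on (a) the weight is 54, ≥ 50, so (a) meets the standard; on (b) the weight is 83 less the opposing 30 gives net 53, which does reach 50, so (b) meets the standard.
  All elements met. The subscriber retains the burden for Stage 2.
At Stage 2 the subscriber must meet clear and convincing evidence (weight is at least 78): on (c) the weight is 98 less the opposing 15 gives net 83, which does reach 78, so (c) meets the standard; on (d) the weight is 81, which does reach 78, so (d) meets the standard.
  All elements met. The subscriber retains the burden for Stage 3.
At Stage 3 the subscriber must meet clear and convincing evidence (weight is at least 78): on (e) the weight is 78, which does reach 78, so (e) meets the standard.
  Stage 3 carried; the burden shifts to the operator.
At Stage 4 the operator must meet clear and convincing evidence (weight is at least 78): on (f) the weight is 84 less the opposing 3 gives net 81, which does reach 78, so (f) meets the standard.
  Stage 4 is satisfied; the operator continues to bear the burden.
At Stage 5 the operator must meet clear and convincing evidence (weight is at least 78): on (g) the weight is 87 less the opposing 15 gives net 72, which does not reach 78, so (g) does not meet the standard; on (h) the weight is 85 less the opposing 7 gives net 78, which does reach 78, so (h) meets the standard.
  Not every element is met, so the operator fails to carry Stage 5.
So the subscriber prevails.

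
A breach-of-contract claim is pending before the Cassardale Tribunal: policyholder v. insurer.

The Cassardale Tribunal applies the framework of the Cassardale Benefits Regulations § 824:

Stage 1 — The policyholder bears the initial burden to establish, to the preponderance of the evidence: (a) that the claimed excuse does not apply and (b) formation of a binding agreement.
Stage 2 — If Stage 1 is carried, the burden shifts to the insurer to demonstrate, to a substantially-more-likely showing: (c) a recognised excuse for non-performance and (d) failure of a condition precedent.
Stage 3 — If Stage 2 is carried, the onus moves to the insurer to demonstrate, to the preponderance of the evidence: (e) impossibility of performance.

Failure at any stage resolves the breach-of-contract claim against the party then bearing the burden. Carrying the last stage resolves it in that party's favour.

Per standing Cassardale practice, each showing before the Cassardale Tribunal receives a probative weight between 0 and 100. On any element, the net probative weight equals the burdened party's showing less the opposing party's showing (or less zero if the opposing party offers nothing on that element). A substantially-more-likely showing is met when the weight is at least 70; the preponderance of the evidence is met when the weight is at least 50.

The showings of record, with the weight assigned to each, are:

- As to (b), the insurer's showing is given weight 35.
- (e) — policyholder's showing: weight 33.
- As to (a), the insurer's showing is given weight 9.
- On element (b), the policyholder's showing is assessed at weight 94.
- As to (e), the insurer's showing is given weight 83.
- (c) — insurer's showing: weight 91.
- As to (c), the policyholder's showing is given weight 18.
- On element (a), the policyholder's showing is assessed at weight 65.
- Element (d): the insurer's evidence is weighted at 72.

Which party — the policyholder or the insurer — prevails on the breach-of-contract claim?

insurer

Stage 1 — burden on policyholder; standard: the preponderance of the evidence (weight is at least 50).
    (a): 65 − 9 = 56 ≥ 50 [met]
    (b): 94 − 35 = 59 ≥ 50 [met]
  Stage 1 is satisfied; the onus moves to the insurer.
Stage 2 — burden on insurer; standard: a substantially-more-likely showing (weight is at least 70).
    (c): 91 − 18 = 73 ≥ 70 [met]
    (d): 72 ≥ 70 [met]
  Stage 2 carried; the burden remains with the insurer.
Stage 3 — burden on insurer; standard: the preponderance of the evidence (weight is at least 50).
    (e): 83 − 33 = 50 ≥ 50 [met]
  Stage 3 carried; the final stage is satisfied.
With every stage satisfied, the insurer prevails.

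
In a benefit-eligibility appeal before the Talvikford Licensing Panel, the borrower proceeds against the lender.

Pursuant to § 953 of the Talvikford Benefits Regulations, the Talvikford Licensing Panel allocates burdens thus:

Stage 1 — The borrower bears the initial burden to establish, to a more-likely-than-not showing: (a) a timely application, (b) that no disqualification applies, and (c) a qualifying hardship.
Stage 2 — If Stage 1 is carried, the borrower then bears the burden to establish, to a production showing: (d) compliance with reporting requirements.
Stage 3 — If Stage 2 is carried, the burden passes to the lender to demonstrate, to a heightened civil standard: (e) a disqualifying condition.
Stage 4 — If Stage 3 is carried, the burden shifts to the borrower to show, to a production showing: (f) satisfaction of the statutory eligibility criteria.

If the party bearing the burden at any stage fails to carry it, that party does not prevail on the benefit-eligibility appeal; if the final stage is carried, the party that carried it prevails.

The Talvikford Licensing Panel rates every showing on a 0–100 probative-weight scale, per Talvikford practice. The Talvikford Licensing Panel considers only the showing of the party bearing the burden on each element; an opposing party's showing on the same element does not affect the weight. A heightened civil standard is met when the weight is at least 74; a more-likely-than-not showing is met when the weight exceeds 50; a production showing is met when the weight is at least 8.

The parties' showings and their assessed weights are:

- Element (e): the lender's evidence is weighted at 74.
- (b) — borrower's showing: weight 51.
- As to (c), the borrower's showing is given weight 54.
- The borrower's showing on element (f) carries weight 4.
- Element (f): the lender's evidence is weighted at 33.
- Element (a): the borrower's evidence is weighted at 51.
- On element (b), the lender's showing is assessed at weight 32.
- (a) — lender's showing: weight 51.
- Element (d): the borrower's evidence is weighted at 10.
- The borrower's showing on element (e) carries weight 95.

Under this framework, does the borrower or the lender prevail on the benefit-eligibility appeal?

At Stage 1 the borrower must meet a more-likely-than-not showing (weight exceeds 50): on (a) the weight is 51 (the lender's 51 is given no effect), which does exceed 50, so (a) meets the standard; on (b) the weight is 51 (the lender's 32 is given no effect), which does exceed 50, so (b) meets the standard; on (c) the weight is 54, > 50, so (c) meets the standard.
  Stage 1 is satisfied; the borrower continues to bear the burden.
At Stage 2 the borrower must meet a production showing (weight is at least 8): on (d) the weight is 10, which does reach 8, so (d) meets the standard.
  The borrower carries Stage 2; the lender now bears the burden.
At Stage 3 the lender must meet a heightened civil standard (weight is at least 74): on (e) the weight is 74 (the borrower's 95 is given no effect), ≥ 74, so (e) meets the standard.
  Stage 3 is satisfied; the onus moves to the borrower.
At Stage 4 the borrower must meet a production showing (weight is at least 8): on (f) the weight is 4 (the lender's 33 is given no effect), < 8, so (f) does not meet the standard.
  Stage 4 not carried; the borrower fails its burden.
The lender prevails.

lender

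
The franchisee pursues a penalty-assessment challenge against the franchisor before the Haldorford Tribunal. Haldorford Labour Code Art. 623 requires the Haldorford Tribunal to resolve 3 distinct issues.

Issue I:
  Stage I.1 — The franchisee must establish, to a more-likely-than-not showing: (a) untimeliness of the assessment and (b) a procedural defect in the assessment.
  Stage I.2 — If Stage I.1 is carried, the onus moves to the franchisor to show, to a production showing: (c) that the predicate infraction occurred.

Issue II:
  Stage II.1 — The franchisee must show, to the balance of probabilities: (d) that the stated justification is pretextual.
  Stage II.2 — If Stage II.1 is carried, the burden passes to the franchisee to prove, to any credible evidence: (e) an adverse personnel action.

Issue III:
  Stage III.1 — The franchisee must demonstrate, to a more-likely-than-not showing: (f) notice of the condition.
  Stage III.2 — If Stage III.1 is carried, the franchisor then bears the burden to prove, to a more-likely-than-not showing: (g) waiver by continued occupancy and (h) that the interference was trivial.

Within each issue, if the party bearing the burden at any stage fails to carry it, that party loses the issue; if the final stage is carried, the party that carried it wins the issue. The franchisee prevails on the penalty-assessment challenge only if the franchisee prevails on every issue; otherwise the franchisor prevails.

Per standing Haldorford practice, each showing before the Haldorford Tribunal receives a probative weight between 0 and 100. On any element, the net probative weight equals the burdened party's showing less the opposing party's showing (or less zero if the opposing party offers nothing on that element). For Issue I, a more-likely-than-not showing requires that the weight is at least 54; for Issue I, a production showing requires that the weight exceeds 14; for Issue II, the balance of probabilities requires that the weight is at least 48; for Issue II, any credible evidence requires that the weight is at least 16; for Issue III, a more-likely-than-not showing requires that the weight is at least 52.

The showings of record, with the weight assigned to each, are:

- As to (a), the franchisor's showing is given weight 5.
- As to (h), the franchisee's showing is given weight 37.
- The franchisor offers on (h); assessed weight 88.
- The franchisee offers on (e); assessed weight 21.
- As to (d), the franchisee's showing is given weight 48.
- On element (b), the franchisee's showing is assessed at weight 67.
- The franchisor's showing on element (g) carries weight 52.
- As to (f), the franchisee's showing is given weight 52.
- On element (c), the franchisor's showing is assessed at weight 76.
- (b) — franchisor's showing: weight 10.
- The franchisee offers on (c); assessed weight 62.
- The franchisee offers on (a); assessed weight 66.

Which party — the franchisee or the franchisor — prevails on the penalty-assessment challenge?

franchisee

— Issue I —
At Stage I.1 the franchisee must meet a more-likely-than-not showing (weight is at least 54): on (a) the weight is 66 less the opposing 5 gives net 61, ≥ 54, so (a) meets the standard; on (b) the weight is 67 less the opposing 10 gives net 57, ≥ 54, so (b) meets the standard.
  Stage I.1 is satisfied; the onus moves to the franchisor.
At Stage I.2 the franchisor must meet a production showing (weight exceeds 14): on (c) the weight is 76 less the opposing 62 gives net 14, ≤ 14, so (c) does not meet the standard.
  Stage I.2 not carried; the franchisor fails its burden.
The analysis ends at Stage I.2; the franchisee prevails on this issue.
— Issue II —
At Stage II.1 the franchisee must meet the balance of probabilities (weight is at least 48): on (d) the weight is 48, ≥ 48, so (d) meets the standard.
  All elements met. The franchisee retains the burden for Stage II.2.
At Stage II.2 the franchisee must meet any credible evidence (weight is at least 16): on (e) the weight is 21, ≥ 16, so (e) meets the standard.
  All elements met at the final stage.
With every stage satisfied, the franchisee prevails on this issue.
— Issue III —
Stage III.1 (franchisee, a more-likely-than-not showing, weight is at least 52): (f) 52 ≥ 52 — meets.
  Stage III.1 carried; the burden shifts to the franchisor.
Stage III.2 (franchisor, a more-likely-than-not showing, weight is at least 52): (g) 52 ≥ 52 — meets; (h) net 88−37=51 < 52 — fails.
  The franchisor does not carry Stage III.2.
So the franchisee prevails on this issue.
Per-issue: Issue I → franchisee; Issue II → franchisee; Issue III → franchisee. The franchisee must prevail on every issue; overall, the franchisee prevails.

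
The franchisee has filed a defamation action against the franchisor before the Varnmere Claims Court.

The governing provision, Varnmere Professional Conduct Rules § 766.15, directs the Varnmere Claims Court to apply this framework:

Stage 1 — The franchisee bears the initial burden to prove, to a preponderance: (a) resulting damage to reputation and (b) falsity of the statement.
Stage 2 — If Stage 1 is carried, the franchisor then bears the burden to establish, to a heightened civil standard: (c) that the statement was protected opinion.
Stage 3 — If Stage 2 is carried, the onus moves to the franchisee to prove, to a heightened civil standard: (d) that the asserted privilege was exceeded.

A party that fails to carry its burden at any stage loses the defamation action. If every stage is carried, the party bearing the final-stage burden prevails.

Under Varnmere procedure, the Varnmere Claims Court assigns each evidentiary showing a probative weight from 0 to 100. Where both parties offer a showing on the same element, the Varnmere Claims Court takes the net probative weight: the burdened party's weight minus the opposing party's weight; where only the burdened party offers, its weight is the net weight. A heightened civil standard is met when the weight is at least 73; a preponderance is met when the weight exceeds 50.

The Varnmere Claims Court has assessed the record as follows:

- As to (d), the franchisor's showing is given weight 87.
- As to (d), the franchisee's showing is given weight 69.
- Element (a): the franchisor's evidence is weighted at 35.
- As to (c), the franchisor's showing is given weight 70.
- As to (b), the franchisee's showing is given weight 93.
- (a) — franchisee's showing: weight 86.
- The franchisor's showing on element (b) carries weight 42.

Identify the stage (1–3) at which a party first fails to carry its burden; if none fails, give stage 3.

Stage 1 (franchisee, a preponderance, weight exceeds 50): (a) net 86−35=51 > 50 — meets; (b) net 93−42=51 > 50 — meets.
  Stage 1 is satisfied; the onus moves to the franchisor.
Stage 2 (franchisor, a heightened civil standard, weight is at least 73): (c) 70 < 73 — fails.
  Not every element is met, so the franchisor fails to carry Stage 2.
So the franchisee prevails.

stage 2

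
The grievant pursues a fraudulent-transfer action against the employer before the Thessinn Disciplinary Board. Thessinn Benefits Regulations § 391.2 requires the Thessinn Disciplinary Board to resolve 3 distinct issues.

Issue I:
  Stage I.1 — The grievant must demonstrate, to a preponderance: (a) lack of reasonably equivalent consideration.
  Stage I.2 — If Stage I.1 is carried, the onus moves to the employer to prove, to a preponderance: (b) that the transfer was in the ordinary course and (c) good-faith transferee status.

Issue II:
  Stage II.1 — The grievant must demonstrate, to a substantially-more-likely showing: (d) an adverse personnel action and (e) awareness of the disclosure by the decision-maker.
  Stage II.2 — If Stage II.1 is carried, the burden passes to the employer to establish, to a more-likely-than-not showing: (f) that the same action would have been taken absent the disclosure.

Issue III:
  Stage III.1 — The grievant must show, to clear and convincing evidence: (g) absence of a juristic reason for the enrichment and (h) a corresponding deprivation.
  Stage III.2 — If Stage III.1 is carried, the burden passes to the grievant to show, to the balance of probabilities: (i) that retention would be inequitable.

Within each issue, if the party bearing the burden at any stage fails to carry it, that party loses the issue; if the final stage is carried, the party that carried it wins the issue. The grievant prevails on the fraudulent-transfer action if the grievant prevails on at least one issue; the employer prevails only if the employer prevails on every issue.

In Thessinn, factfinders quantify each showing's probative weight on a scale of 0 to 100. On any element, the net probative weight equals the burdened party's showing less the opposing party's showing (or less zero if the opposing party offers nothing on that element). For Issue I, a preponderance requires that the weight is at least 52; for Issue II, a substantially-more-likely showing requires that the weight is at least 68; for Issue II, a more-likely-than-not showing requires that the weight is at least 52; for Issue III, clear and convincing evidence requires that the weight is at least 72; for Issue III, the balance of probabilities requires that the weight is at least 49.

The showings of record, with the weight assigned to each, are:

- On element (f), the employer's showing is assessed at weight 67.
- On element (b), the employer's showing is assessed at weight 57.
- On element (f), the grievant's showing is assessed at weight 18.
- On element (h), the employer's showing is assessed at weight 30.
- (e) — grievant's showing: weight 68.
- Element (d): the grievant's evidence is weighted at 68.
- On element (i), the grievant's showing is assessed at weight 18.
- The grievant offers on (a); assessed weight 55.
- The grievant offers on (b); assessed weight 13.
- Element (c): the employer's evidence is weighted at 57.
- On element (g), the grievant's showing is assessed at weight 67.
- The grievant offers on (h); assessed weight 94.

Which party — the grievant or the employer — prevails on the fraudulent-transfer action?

grievant

— Issue I —
Stage I.1 — burden on grievant; standard: a preponderance (weight is at least 52).
    (a): 55 ≥ 52 [met]
  The grievant carries Stage I.1; the employer now bears the burden.
Stage I.2 — burden on employer; standard: a preponderance (weight is at least 52).
    (b): 57 − 13 = 44 < 52 [not met]
    (c): 57 ≥ 52 [met]
  The employer does not carry Stage I.2.
So the grievant prevails on this issue.
— Issue II —
Stage II.1 (grievant, a substantially-more-likely showing, weight is at least 68): (d) 68 ≥ 68 — meets; (e) 68 ≥ 68 — meets.
  Stage II.1 is satisfied; the onus moves to the employer.
Stage II.2 (employer, a more-likely-than-not showing, weight is at least 52): (f) net 67−18=49 < 52 — fails.
  Stage II.2 not carried; the employer fails its burden.
So the grievant prevails on this issue.
— Issue III —
Stage III.1 (grievant, clear and convincing evidence, weight is at least 72): (g) 67 < 72 — fails; (h) net 94−30=64 < 72 — fails.
  Stage III.1 not carried; the grievant fails its burden.
The analysis ends at Stage III.1; the employer prevails on this issue.
Per-issue: Issue I → grievant; Issue II → grievant; Issue III → employer. The grievant must prevail on at least one issue; overall, the grievant prevails.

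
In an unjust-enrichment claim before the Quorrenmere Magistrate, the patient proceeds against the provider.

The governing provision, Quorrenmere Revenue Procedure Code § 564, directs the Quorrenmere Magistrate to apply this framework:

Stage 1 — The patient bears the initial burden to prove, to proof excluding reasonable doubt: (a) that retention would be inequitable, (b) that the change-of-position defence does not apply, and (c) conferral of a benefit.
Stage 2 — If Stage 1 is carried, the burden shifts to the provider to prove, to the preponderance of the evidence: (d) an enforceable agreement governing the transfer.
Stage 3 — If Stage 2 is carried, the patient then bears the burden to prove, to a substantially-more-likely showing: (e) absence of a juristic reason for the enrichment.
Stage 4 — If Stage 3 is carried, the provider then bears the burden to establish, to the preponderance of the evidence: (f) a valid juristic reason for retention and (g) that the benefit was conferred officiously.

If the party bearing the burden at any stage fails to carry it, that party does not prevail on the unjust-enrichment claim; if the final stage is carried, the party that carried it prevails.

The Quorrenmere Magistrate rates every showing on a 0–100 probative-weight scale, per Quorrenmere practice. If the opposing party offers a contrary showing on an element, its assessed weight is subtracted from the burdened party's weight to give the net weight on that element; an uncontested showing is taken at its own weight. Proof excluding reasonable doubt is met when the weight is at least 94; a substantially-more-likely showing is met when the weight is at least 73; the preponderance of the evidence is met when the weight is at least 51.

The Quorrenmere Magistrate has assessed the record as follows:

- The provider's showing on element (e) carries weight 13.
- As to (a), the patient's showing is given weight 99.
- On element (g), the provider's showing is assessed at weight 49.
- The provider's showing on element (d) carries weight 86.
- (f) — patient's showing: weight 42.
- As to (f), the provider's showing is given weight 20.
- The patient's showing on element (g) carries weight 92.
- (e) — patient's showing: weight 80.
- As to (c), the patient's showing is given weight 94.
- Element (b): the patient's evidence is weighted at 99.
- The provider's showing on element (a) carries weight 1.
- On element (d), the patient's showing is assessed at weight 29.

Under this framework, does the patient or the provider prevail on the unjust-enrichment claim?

provider

Stage 1 — burden on patient; standard: proof excluding reasonable doubt (weight is at least 94).
    (a): 99 − 1 = 98 ≥ 94 [met]
    (b): 99 ≥ 94 [met]
    (c): 94 ≥ 94 [met]
  All elements met. The burden passes to the provider.
Stage 2 — burden on provider; standard: the preponderance of the evidence (weight is at least 51).
    (d): 86 − 29 = 57 ≥ 51 [met]
  Stage 2 is satisfied; the onus moves to the patient.
Stage 3 — burden on patient; standard: a substantially-more-likely showing (weight is at least 73).
    (e): 80 − 13 = 67 < 73 [not met]
  The patient does not carry Stage 3.
The provider prevails.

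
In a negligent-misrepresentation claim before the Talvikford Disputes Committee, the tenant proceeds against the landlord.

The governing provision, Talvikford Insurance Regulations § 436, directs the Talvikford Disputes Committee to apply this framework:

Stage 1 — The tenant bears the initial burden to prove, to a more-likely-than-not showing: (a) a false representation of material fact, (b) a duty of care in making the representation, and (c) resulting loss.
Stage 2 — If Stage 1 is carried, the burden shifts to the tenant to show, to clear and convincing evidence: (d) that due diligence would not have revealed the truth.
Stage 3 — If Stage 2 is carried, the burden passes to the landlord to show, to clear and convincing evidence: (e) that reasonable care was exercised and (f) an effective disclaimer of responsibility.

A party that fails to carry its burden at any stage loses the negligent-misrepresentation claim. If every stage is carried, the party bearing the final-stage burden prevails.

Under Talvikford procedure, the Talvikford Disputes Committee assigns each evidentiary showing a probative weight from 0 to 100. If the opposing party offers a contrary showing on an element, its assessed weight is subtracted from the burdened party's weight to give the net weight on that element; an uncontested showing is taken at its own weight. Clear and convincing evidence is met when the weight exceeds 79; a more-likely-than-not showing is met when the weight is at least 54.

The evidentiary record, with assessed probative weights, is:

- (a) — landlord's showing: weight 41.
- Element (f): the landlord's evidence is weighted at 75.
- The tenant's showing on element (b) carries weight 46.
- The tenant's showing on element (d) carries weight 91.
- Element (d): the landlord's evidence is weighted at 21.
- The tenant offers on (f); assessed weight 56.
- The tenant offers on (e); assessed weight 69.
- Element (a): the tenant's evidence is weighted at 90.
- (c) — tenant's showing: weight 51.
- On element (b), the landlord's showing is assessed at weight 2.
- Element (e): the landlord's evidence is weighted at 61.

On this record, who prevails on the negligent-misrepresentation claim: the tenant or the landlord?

landlord

Stage 1 — burden on tenant; standard: a more-likely-than-not showing (weight is at least 54).
    (a): 90 − 41 = 49 < 54 [not met]
    (b): 46 − 2 = 44 < 54 [not met]
    (c): 51 < 54 [not met]
  The tenant does not carry Stage 1.
The landlord prevails.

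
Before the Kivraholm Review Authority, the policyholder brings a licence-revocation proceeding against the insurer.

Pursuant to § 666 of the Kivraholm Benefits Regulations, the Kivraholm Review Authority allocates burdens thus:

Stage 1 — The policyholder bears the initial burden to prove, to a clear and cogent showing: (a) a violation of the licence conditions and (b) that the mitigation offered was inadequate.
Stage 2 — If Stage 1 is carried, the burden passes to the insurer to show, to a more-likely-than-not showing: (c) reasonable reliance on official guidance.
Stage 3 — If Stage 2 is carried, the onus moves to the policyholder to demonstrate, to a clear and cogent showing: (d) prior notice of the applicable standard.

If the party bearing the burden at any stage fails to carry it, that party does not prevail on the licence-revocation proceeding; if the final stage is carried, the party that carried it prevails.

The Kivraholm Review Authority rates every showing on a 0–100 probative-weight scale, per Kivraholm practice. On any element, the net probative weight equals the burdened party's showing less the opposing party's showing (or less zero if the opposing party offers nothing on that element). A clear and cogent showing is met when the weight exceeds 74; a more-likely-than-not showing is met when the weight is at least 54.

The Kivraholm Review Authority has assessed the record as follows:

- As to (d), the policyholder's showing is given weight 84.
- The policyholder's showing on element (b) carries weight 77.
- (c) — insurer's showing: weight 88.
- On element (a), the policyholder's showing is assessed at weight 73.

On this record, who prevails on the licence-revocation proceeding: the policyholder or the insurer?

insurer

Stage 1 — burden on policyholder; standard: a clear and cogent showing (weight exceeds 74).
    (a): 73 ≤ 74 [not met]
    (b): 77 > 74 [met]
  The policyholder does not carry Stage 1.
So the insurer prevails.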